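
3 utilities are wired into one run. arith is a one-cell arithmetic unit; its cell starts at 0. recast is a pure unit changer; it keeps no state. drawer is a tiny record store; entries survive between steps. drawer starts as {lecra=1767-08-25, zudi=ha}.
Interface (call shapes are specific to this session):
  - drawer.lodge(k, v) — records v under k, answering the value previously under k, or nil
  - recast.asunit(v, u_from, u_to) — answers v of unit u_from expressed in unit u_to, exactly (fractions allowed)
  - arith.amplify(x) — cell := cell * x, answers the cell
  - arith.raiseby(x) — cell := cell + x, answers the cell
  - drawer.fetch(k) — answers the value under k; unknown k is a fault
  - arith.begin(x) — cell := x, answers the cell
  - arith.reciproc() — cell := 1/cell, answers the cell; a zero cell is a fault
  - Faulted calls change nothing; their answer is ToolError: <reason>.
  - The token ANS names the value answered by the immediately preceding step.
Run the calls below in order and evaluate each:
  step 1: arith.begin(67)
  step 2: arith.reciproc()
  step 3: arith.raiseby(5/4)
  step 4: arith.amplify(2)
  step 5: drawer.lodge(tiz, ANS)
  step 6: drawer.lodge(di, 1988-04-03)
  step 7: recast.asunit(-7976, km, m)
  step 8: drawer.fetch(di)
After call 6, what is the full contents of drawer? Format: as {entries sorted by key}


Answer: {di=1988-04-03, lecra=1767-08-25, tiz=339/134, zudi=ha}

Derivation:
;; arith.begin(x: 67) -> 67
;; arith.reciproc() -> 1/67
;; arith.raiseby(x: 5/4) -> 339/268
;; arith.amplify(x: 2) -> 339/134
;; drawer.lodge(k: tiz, v: ANS) -> nil
;; drawer.lodge(k: di, v: 1988-04-03) -> nil
;; recast.asunit(v: -7976, u_from: km, u_to: m) -> -7976000
;; drawer.fetch(k: di) -> 1988-04-03


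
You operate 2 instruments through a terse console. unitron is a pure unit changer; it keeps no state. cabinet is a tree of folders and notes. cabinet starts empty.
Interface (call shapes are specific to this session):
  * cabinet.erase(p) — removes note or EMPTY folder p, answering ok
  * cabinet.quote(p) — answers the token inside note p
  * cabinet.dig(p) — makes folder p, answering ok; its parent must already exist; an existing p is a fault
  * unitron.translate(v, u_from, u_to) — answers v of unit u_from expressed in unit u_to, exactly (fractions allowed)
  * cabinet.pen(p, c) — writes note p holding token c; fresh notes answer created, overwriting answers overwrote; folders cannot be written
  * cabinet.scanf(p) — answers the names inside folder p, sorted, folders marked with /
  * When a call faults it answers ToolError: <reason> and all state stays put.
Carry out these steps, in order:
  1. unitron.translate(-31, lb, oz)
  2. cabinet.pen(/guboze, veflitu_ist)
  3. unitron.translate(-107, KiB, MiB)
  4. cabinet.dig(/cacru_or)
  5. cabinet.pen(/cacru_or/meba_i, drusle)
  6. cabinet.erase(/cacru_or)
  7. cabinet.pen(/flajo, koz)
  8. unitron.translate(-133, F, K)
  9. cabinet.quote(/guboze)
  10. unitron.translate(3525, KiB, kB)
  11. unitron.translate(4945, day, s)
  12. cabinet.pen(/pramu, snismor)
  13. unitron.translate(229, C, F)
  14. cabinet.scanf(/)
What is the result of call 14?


;; unitron.translate(v: -31, u_from: lb, u_to: oz) => -496
;; cabinet.pen(p: /guboze, c: veflitu_ist) => created
;; unitron.translate(v: -107, u_from: KiB, u_to: MiB) => -107/1024
;; cabinet.dig(p: /cacru_or) => ok
;; cabinet.pen(p: /cacru_or/meba_i, c: drusle) => created
;; cabinet.erase(p: /cacru_or) => ToolError: not empty
;; cabinet.pen(p: /flajo, c: koz) => created
;; unitron.translate(v: -133, u_from: F, u_to: K) => 10889/60
;; cabinet.quote(p: /guboze) => veflitu_ist
;; unitron.translate(v: 3525, u_from: KiB, u_to: kB) => 18048/5
;; unitron.translate(v: 4945, u_from: day, u_to: s) => 427248000
;; cabinet.pen(p: /pramu, c: snismor) => created
;; unitron.translate(v: 229, u_from: C, u_to: F) => 2221/5
;; cabinet.scanf(p: /) => [cacru_or/, flajo, guboze, pramu]

Answer: [cacru_or/, flajo, guboze, pramu]


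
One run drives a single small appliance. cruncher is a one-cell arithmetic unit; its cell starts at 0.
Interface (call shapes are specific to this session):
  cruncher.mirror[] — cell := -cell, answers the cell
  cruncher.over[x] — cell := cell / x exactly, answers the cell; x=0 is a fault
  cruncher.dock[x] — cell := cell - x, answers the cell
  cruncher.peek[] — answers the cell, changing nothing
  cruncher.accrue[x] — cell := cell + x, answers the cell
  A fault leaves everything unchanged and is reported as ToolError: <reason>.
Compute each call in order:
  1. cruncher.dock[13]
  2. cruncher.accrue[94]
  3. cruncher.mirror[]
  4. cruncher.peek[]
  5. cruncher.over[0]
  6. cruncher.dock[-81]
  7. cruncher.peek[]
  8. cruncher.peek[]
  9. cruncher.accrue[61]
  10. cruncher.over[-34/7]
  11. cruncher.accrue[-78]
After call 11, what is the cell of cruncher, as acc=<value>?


% cruncher.dock x=13
  -13
% cruncher.accrue x=94
  81
% cruncher.mirror
  -81
% cruncher.peek
  -81
% cruncher.over x=0
  ToolError: division by zero
% cruncher.dock x=-81
  0
% cruncher.peek
  0
% cruncher.peek
  0
% cruncher.accrue x=61
  61
% cruncher.over x=-34/7
  -427/34
% cruncher.accrue x=-78
  -3079/34

Answer: acc=-3079/34


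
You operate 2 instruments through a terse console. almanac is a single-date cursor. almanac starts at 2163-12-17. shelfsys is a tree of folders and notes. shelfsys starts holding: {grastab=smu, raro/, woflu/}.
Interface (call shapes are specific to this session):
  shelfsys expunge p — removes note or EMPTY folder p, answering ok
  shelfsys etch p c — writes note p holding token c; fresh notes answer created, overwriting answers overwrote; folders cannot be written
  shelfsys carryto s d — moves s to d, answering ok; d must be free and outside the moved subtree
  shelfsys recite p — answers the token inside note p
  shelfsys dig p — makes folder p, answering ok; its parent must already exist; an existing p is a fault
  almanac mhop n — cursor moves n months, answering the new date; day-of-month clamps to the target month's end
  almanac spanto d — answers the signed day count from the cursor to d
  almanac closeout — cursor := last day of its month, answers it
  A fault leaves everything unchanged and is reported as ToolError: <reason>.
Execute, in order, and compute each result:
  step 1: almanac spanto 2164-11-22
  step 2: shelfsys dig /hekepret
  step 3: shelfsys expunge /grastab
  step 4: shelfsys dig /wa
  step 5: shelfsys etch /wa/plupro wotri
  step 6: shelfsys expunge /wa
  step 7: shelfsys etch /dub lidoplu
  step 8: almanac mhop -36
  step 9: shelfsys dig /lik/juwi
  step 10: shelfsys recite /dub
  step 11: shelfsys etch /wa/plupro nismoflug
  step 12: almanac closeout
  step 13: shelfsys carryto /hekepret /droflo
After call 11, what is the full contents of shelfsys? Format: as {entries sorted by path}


# 1. almanac spanto(d: 2164-11-22) : 341
# 2. shelfsys dig(p: /hekepret) : ok
# 3. shelfsys expunge(p: /grastab) : ok
# 4. shelfsys dig(p: /wa) : ok
# 5. shelfsys etch(p: /wa/plupro, c: wotri) : created
# 6. shelfsys expunge(p: /wa) : ToolError: not empty
# 7. shelfsys etch(p: /dub, c: lidoplu) : created
# 8. almanac mhop(n: -36) : 2160-12-17
# 9. shelfsys dig(p: /lik/juwi) : ToolError: no parent
# 10. shelfsys recite(p: /dub) : lidoplu
# 11. shelfsys etch(p: /wa/plupro, c: nismoflug) : overwrote
# 12. almanac closeout() : 2160-12-31
# 13. shelfsys carryto(s: /hekepret, d: /droflo) : ok

Answer: {dub=lidoplu, hekepret/, raro/, wa/, wa/plupro=nismoflug, woflu/}


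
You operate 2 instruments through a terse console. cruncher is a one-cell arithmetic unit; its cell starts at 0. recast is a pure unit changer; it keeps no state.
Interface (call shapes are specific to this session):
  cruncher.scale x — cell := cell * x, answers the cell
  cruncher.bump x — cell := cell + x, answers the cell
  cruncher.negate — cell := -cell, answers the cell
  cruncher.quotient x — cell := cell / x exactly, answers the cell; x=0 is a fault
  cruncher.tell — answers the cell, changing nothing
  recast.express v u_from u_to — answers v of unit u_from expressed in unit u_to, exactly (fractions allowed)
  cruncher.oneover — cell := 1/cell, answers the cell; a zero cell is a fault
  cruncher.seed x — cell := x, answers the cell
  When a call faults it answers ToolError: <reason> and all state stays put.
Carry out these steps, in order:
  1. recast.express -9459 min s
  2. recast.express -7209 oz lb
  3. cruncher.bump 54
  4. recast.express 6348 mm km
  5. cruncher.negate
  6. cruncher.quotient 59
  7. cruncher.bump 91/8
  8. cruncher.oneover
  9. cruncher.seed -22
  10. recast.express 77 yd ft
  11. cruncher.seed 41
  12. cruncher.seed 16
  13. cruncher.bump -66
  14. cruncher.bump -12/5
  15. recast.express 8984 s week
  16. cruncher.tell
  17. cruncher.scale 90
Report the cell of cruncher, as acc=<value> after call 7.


Answer: acc=4937/472

Derivation:
-- express(v=-9459, u_from=min, u_to=s) : -567540
-- express(v=-7209, u_from=oz, u_to=lb) : -7209/16
-- bump(x=54) : 54
-- express(v=6348, u_from=mm, u_to=km) : 1587/250000
-- negate() : -54
-- quotient(x=59) : -54/59
-- bump(x=91/8) : 4937/472
-- oneover() : 472/4937
-- seed(x=-22) : -22
-- express(v=77, u_from=yd, u_to=ft) : 231
-- seed(x=41) : 41
-- seed(x=16) : 16
-- bump(x=-66) : -50
-- bump(x=-12/5) : -262/5
-- express(v=8984, u_from=s, u_to=week) : 1123/75600
-- tell() : -262/5
-- scale(x=90) : -4716


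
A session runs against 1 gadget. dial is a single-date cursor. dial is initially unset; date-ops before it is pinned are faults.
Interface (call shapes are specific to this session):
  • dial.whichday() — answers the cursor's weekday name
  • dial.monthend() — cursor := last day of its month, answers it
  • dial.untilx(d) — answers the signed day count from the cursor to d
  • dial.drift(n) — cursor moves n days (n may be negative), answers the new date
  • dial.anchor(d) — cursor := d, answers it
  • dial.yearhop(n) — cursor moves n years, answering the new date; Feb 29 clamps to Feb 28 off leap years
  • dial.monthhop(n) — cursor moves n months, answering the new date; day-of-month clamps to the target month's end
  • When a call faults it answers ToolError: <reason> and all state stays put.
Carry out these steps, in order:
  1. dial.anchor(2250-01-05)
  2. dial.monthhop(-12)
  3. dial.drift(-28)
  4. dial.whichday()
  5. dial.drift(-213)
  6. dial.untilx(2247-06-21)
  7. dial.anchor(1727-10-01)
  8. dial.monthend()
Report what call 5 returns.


Answer: 2248-05-09

Derivation:
==> dial.anchor(d: 2250-01-05)
<== 2250-01-05
==> dial.monthhop(n: -12)
<== 2249-01-05
==> dial.drift(n: -28)
<== 2248-12-08
==> dial.whichday()
<== Friday
==> dial.drift(n: -213)
<== 2248-05-09
==> dial.untilx(d: 2247-06-21)
<== -323
==> dial.anchor(d: 1727-10-01)
<== 1727-10-01
==> dial.monthend()
<== 1727-10-31


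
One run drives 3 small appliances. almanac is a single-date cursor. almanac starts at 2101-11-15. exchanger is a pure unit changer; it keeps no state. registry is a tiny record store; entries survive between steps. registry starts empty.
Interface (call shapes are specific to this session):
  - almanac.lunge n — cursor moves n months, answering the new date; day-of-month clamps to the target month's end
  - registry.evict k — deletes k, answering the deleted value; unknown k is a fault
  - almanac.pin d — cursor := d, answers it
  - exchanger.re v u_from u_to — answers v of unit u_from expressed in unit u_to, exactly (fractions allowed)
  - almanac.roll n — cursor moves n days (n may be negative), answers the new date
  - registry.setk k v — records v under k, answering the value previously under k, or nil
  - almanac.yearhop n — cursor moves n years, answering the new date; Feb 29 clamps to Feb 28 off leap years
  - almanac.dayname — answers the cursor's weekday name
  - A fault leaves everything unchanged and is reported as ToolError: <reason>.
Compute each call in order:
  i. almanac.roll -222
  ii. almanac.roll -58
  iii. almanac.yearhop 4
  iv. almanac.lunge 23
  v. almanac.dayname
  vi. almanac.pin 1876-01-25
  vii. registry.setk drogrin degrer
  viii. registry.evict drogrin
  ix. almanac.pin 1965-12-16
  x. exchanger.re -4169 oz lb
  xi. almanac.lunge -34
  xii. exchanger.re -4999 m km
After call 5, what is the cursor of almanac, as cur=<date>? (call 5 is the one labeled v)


Answer: cur=2107-01-08

Derivation:
// almanac.roll(n→-222) -> 2101-04-07
// almanac.roll(n→-58) -> 2101-02-08
// almanac.yearhop(n→4) -> 2105-02-08
// almanac.lunge(n→23) -> 2107-01-08
// almanac.dayname() -> Saturday
// almanac.pin(d→1876-01-25) -> 1876-01-25
// registry.setk(k→drogrin, v→degrer) -> nil
// registry.evict(k→drogrin) -> degrer
// almanac.pin(d→1965-12-16) -> 1965-12-16
// exchanger.re(v→-4169, u_from→oz, u_to→lb) -> -4169/16
// almanac.lunge(n→-34) -> 1963-02-16
// exchanger.re(v→-4999, u_from→m, u_to→km) -> -4999/1000


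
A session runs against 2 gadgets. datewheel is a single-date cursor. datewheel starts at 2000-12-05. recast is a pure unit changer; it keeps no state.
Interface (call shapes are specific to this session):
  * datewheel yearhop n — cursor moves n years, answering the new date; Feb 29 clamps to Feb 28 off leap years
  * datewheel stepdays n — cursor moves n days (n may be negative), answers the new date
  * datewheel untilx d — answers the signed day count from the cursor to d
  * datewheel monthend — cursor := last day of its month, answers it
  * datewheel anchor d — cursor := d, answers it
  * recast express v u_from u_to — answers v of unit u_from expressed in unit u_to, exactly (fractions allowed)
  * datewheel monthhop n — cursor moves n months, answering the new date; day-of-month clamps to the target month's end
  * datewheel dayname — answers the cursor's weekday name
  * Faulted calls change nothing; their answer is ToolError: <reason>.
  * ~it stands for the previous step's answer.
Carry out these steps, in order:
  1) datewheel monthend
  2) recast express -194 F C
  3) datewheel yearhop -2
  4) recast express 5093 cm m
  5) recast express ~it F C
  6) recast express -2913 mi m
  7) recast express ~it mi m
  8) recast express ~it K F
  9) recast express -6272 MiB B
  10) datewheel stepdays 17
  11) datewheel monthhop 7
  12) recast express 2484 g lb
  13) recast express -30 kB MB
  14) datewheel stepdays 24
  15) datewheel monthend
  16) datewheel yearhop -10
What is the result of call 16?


Answer: 1989-09-30

Derivation:
Do: datewheel monthend[]
See: 2000-12-31
Do: recast express[v: -194; u_from: F; u_to: C]
See: -1130/9
Do: datewheel yearhop[n: -2]
See: 1998-12-31
Do: recast express[v: 5093; u_from: cm; u_to: m]
See: 5093/100
Do: recast express[v: ~it; u_from: F; u_to: C]
See: 631/60
Do: recast express[v: -2913; u_from: mi; u_to: m]
See: -586002384/125
Do: recast express[v: ~it; u_from: mi; u_to: m]
See: -117884927584512/15625
Do: recast express[v: ~it; u_from: K; u_to: F]
See: -4243857536689307/312500
Do: recast express[v: -6272; u_from: MiB; u_to: B]
See: -6576668672
Do: datewheel stepdays[n: 17]
See: 1999-01-17
Do: datewheel monthhop[n: 7]
See: 1999-08-17
Do: recast express[v: 2484; u_from: g; u_to: lb]
See: 248400000/45359237
Do: recast express[v: -30; u_from: kB; u_to: MB]
See: -3/100
Do: datewheel stepdays[n: 24]
See: 1999-09-10
Do: datewheel monthend[]
See: 1999-09-30
Do: datewheel yearhop[n: -10]
See: 1989-09-30


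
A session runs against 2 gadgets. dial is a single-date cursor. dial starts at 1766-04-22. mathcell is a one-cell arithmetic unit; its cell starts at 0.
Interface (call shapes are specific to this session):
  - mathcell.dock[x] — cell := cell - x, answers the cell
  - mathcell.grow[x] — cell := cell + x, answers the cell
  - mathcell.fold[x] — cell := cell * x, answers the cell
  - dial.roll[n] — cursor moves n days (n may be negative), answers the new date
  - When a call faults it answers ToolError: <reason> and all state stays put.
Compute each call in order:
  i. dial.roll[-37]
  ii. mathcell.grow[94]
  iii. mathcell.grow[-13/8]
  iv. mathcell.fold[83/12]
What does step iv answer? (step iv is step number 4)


Answer: 61337/96

Derivation:
Do: dial.roll[n: -37]
See: 1766-03-16
Do: mathcell.grow[x: 94]
See: 94
Do: mathcell.grow[x: -13/8]
See: 739/8
Do: mathcell.fold[x: 83/12]
See: 61337/96


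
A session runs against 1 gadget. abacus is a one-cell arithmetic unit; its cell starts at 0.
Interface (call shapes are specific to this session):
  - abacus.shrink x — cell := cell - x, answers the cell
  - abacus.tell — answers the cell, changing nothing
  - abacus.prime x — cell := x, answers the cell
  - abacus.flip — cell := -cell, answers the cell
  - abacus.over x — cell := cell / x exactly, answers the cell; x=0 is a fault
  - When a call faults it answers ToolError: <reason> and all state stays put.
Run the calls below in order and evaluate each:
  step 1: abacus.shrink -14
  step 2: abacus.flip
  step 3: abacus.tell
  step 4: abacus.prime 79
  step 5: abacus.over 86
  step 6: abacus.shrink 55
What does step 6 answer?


Answer: -4651/86

Derivation:
Then shrink on x='-14', which returns 14.
Now I run flip(), and observe -14.
Now I run tell(), yielding -14.
I call prime on x='79': 79.
Now I run over on x='86', and see 79/86.
I call shrink on x='55', — result: -4651/86.


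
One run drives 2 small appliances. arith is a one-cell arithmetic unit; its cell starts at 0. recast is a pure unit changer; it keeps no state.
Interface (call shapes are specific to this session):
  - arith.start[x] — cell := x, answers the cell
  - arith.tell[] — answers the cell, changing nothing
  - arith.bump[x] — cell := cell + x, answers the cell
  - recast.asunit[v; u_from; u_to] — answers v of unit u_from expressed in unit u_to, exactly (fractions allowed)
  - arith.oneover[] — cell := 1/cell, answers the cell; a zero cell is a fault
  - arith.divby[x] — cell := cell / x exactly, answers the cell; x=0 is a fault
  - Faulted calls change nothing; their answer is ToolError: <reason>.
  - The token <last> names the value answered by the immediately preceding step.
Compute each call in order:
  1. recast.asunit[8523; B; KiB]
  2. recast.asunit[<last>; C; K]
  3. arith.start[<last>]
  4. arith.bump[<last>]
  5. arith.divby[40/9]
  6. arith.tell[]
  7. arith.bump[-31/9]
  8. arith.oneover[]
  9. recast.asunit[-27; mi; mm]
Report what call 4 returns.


Answer: 1441143/2560

Derivation:
Do: asunit[8523; B; KiB]
See: 8523/1024
Do: asunit[<last>; C; K]
See: 1441143/5120
Do: start[<last>]
See: 1441143/5120
Do: bump[<last>]
See: 1441143/2560
Do: divby[40/9]
See: 12970287/102400
Do: tell[]
See: 12970287/102400
Do: bump[-31/9]
See: 113558183/921600
Do: oneover[]
See: 921600/113558183
Do: asunit[-27; mi; mm]
See: -43452288


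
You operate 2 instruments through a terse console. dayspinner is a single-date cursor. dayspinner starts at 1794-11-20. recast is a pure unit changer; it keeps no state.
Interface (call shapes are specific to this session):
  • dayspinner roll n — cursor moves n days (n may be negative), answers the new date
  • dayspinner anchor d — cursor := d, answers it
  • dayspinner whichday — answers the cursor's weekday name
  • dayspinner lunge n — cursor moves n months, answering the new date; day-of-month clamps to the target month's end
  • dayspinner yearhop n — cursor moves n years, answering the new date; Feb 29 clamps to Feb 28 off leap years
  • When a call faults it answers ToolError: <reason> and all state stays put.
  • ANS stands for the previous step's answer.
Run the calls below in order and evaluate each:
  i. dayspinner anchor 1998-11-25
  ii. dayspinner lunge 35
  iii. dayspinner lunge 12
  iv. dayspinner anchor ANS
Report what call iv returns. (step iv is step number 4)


>> dayspinner anchor(1998-11-25)
<< 1998-11-25
>> dayspinner lunge(35)
<< 2001-10-25
>> dayspinner lunge(12)
<< 2002-10-25
>> dayspinner anchor(ANS)
<< 2002-10-25

Answer: 2002-10-25


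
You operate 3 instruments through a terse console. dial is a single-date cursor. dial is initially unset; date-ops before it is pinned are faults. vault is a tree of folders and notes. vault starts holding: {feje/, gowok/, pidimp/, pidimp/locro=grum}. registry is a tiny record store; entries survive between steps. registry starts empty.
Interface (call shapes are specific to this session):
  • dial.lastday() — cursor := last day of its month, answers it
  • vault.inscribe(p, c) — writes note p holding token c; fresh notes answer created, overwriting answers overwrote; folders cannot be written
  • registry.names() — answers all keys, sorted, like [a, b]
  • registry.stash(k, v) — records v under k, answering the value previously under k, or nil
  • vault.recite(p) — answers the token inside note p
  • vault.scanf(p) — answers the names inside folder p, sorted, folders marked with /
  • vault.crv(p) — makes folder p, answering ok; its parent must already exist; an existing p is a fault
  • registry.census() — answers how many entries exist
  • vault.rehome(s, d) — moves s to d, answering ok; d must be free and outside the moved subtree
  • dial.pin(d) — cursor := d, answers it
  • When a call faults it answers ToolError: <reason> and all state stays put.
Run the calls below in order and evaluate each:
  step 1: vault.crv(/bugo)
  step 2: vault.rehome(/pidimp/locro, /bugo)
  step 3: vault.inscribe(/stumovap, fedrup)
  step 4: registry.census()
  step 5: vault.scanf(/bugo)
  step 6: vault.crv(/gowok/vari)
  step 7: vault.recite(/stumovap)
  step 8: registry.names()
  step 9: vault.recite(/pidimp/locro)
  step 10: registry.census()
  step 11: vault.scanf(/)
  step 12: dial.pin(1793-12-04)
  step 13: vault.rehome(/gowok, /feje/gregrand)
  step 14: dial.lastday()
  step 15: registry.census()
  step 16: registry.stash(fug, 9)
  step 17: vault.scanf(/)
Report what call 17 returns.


Answer: [bugo/, feje/, pidimp/, stumovap]

Derivation:
% 1. crv(p→/bugo) => ok
% 2. rehome(s→/pidimp/locro, d→/bugo) => ToolError: exists
% 3. inscribe(p→/stumovap, c→fedrup) => created
% 4. census() => 0
% 5. scanf(p→/bugo) => []
% 6. crv(p→/gowok/vari) => ok
% 7. recite(p→/stumovap) => fedrup
% 8. names() => []
% 9. recite(p→/pidimp/locro) => grum
% 10. census() => 0
% 11. scanf(p→/) => [bugo/, feje/, gowok/, pidimp/, stumovap]
% 12. pin(d→1793-12-04) => 1793-12-04
% 13. rehome(s→/gowok, d→/feje/gregrand) => ok
% 14. lastday() => 1793-12-31
% 15. census() => 0
% 16. stash(k→fug, v→9) => nil
% 17. scanf(p→/) => [bugo/, feje/, pidimp/, stumovap]


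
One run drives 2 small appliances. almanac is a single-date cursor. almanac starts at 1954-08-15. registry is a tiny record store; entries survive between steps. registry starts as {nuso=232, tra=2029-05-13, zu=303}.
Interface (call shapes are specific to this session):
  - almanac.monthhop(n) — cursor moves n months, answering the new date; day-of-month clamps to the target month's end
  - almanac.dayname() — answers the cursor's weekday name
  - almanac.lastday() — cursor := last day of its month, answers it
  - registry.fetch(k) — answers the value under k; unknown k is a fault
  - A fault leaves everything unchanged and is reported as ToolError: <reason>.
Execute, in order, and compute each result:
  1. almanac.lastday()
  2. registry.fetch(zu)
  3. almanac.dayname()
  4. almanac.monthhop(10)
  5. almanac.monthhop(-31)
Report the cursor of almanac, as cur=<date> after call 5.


% lastday() == 1954-08-31
% fetch(k→zu) == 303
% dayname() == Tuesday
% monthhop(n→10) == 1955-06-30
% monthhop(n→-31) == 1952-11-30

Answer: cur=1952-11-30


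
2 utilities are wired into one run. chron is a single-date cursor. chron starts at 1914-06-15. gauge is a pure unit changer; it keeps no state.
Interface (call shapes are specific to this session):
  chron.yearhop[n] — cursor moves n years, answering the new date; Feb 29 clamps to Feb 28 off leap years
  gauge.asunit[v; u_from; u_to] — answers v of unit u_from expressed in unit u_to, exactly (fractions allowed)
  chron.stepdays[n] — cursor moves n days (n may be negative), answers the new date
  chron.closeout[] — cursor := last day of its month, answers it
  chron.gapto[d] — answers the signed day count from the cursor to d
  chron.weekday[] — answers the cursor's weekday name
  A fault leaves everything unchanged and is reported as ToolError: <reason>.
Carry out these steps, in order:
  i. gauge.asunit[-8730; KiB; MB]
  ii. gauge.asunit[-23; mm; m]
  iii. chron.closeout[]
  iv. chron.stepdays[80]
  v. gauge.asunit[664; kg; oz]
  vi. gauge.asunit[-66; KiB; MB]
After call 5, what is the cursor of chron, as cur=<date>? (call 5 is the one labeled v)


~$ gauge.asunit v→-8730 u_from→KiB u_to→MB
[out] -27936/3125
~$ gauge.asunit v→-23 u_from→mm u_to→m
[out] -23/1000
~$ chron.closeout
[out] 1914-06-30
~$ chron.stepdays n→80
[out] 1914-09-18
~$ gauge.asunit v→664 u_from→kg u_to→oz
[out] 1062400000000/45359237
~$ gauge.asunit v→-66 u_from→KiB u_to→MB
[out] -1056/15625

Answer: cur=1914-09-18


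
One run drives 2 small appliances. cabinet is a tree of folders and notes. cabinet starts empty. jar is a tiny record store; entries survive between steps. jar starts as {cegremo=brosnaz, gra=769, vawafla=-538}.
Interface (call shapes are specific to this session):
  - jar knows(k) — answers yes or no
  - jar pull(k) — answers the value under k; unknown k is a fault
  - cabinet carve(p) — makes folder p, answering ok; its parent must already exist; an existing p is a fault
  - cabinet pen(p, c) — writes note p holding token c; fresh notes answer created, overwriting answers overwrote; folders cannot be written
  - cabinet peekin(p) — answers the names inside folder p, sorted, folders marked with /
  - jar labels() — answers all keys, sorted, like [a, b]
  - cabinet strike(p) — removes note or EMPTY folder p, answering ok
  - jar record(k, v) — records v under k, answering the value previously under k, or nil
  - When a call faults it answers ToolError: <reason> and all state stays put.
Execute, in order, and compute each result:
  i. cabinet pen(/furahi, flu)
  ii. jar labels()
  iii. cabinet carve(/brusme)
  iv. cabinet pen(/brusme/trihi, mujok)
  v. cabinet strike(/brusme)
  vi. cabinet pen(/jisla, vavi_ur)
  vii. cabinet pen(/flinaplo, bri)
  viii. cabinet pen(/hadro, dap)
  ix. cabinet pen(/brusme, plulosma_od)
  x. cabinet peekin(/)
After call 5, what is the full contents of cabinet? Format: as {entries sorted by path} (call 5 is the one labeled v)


Answer: {brusme/, brusme/trihi=mujok, furahi=flu}

Derivation:
I invoke cabinet pen using p→/furahi, c→flu, which returns created.
I try jar labels, and get [cegremo, gra, vawafla].
Now I run cabinet carve using p→/brusme: ok.
Calling cabinet pen using p→/brusme/trihi, c→mujok, and see created.
I run cabinet strike using p→/brusme, yielding ToolError: not empty.
I run cabinet pen using p→/jisla, c→vavi_ur: created.
I use cabinet pen using p→/flinaplo, c→bri, and observe created.
Next I call cabinet pen using p→/hadro, c→dap, giving created.
I use cabinet pen using p→/brusme, c→plulosma_od, and see ToolError: is a directory.
Now I run cabinet peekin using p→/, — result: [brusme/, flinaplo, furahi, hadro, jisla].


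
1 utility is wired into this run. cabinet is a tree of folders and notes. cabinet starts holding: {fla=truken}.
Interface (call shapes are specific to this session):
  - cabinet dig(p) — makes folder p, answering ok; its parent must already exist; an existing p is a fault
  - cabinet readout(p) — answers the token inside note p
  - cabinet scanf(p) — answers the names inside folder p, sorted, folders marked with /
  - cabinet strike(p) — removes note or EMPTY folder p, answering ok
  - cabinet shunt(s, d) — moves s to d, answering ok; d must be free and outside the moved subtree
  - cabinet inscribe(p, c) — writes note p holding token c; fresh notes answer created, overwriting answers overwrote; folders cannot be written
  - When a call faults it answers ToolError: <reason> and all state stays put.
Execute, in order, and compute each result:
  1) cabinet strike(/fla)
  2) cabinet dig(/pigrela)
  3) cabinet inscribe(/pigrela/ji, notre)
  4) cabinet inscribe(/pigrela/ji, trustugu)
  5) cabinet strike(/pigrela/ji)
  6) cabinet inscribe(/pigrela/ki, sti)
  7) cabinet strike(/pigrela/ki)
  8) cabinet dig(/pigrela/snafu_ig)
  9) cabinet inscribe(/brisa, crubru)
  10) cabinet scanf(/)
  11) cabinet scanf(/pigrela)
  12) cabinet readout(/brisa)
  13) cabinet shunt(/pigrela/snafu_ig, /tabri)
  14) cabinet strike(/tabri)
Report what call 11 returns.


Answer: [snafu_ig/]

Derivation:
;; 1. cabinet strike(p: /fla) : ok
;; 2. cabinet dig(p: /pigrela) : ok
;; 3. cabinet inscribe(p: /pigrela/ji, c: notre) : created
;; 4. cabinet inscribe(p: /pigrela/ji, c: trustugu) : overwrote
;; 5. cabinet strike(p: /pigrela/ji) : ok
;; 6. cabinet inscribe(p: /pigrela/ki, c: sti) : created
;; 7. cabinet strike(p: /pigrela/ki) : ok
;; 8. cabinet dig(p: /pigrela/snafu_ig) : ok
;; 9. cabinet inscribe(p: /brisa, c: crubru) : created
;; 10. cabinet scanf(p: /) : [brisa, pigrela/]
;; 11. cabinet scanf(p: /pigrela) : [snafu_ig/]
;; 12. cabinet readout(p: /brisa) : crubru
;; 13. cabinet shunt(s: /pigrela/snafu_ig, d: /tabri) : ok
;; 14. cabinet strike(p: /tabri) : ok


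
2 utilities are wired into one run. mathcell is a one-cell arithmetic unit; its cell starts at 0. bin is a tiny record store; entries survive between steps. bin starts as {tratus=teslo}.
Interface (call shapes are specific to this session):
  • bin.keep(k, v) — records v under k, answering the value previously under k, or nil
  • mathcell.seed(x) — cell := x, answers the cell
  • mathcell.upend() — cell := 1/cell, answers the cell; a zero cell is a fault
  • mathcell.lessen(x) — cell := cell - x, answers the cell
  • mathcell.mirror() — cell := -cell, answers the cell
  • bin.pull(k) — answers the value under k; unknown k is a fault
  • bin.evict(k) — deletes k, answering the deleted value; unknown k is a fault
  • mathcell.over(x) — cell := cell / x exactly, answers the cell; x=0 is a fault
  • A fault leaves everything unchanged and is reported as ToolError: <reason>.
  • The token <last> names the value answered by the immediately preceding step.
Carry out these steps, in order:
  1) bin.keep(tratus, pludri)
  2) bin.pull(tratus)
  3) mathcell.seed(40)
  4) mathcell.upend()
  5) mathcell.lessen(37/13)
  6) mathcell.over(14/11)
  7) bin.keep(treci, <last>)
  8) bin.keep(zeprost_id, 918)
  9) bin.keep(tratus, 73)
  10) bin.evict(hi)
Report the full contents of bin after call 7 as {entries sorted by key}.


Answer: {tratus=pludri, treci=-16137/7280}

Derivation:
~$ bin.keep k=tratus v=pludri
= teslo
~$ bin.pull k=tratus
= pludri
~$ mathcell.seed x=40
= 40
~$ mathcell.upend
= 1/40
~$ mathcell.lessen x=37/13
= -1467/520
~$ mathcell.over x=14/11
= -16137/7280
~$ bin.keep k=treci v=<last>
= nil
~$ bin.keep k=zeprost_id v=918
= nil
~$ bin.keep k=tratus v=73
= pludri
~$ bin.evict k=hi
= ToolError: no such key hi


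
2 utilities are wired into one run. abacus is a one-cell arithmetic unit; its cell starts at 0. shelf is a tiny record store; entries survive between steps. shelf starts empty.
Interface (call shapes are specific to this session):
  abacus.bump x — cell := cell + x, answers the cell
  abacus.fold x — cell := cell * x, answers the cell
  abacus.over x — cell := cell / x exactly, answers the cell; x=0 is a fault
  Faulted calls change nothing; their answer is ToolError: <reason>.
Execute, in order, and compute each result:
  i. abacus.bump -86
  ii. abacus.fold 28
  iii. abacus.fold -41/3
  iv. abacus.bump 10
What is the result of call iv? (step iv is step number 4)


>> abacus.bump(x: -86)
<< -86
>> abacus.fold(x: 28)
<< -2408
>> abacus.fold(x: -41/3)
<< 98728/3
>> abacus.bump(x: 10)
<< 98758/3

Answer: 98758/3


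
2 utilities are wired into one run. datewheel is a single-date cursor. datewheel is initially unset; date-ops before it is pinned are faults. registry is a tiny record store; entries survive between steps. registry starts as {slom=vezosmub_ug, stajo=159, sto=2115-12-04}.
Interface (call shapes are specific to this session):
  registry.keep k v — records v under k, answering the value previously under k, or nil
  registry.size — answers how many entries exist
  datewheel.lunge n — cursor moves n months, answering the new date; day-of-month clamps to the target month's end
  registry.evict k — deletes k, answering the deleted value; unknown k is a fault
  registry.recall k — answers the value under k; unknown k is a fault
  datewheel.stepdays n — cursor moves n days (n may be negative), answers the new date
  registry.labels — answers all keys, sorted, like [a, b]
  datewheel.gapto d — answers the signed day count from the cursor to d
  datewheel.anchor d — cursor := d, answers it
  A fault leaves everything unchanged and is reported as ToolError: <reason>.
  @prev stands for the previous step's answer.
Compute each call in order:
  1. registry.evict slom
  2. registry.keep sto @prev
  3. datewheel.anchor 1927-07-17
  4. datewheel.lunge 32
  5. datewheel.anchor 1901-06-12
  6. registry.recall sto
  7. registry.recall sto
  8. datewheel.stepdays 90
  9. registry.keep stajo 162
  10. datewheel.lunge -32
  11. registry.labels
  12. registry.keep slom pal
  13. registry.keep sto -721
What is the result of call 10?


Answer: 1899-01-10

Derivation:
Step: registry.evict[k: slom]
Result: vezosmub_ug
Step: registry.keep[k: sto; v: @prev]
Result: 2115-12-04
Step: datewheel.anchor[d: 1927-07-17]
Result: 1927-07-17
Step: datewheel.lunge[n: 32]
Result: 1930-03-17
Step: datewheel.anchor[d: 1901-06-12]
Result: 1901-06-12
Step: registry.recall[k: sto]
Result: vezosmub_ug
Step: registry.recall[k: sto]
Result: vezosmub_ug
Step: datewheel.stepdays[n: 90]
Result: 1901-09-10
Step: registry.keep[k: stajo; v: 162]
Result: 159
Step: datewheel.lunge[n: -32]
Result: 1899-01-10
Step: registry.labels[]
Result: [stajo, sto]
Step: registry.keep[k: slom; v: pal]
Result: nil
Step: registry.keep[k: sto; v: -721]
Result: vezosmub_ug


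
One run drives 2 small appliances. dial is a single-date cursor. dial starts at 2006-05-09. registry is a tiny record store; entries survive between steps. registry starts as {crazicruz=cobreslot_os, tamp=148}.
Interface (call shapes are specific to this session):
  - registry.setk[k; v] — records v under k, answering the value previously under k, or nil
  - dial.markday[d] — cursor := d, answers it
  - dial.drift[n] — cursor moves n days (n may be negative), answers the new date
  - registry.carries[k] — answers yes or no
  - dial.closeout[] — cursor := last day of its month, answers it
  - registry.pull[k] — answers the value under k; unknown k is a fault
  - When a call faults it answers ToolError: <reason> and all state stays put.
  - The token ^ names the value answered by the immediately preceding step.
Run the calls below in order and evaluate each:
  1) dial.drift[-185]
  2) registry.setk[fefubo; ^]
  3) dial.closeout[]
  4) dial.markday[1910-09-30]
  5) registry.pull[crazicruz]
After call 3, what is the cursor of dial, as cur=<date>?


I use dial.drift passing n→-185, which returns 2005-11-05.
Then registry.setk passing k→fefubo, v→^, and get nil.
I invoke dial.closeout(), yielding 2005-11-30.
I try dial.markday passing d→1910-09-30, → 1910-09-30.
Then registry.pull passing k→crazicruz, and observe cobreslot_os.

Answer: cur=2005-11-30


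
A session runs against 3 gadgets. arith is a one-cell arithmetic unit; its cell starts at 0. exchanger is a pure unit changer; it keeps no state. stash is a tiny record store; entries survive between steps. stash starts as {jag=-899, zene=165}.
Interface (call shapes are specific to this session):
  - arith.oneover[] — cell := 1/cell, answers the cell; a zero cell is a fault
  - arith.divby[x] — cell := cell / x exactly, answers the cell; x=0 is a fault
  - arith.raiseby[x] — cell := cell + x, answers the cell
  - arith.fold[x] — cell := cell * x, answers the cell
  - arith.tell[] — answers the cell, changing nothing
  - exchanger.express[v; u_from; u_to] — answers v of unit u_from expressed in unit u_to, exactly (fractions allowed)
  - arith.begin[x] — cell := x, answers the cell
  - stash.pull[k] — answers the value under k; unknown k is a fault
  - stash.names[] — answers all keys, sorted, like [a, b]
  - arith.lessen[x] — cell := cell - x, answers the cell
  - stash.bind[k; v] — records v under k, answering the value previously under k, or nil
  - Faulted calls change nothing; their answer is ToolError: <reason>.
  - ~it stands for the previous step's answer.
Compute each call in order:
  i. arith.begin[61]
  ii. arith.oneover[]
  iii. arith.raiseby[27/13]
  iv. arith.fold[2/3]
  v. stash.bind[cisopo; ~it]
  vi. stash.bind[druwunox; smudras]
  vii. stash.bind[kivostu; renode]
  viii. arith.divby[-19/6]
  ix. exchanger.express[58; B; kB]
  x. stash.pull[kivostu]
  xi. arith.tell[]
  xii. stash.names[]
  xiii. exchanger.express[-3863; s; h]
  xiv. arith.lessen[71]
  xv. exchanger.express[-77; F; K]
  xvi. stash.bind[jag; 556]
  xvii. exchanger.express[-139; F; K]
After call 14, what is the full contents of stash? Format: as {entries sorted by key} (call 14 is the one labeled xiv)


Answer: {cisopo=3320/2379, druwunox=smudras, jag=-899, kivostu=renode, zene=165}

Derivation:
$ arith.begin x='61'
  61
$ arith.oneover
  1/61
$ arith.raiseby x='27/13'
  1660/793
$ arith.fold x='2/3'
  3320/2379
$ stash.bind k='cisopo' v='~it'
  nil
$ stash.bind k='druwunox' v='smudras'
  nil
$ stash.bind k='kivostu' v='renode'
  nil
$ arith.divby x='-19/6'
  -6640/15067
$ exchanger.express v='58' u_from='B' u_to='kB'
  29/500
$ stash.pull k='kivostu'
  renode
$ arith.tell
  -6640/15067
$ stash.names
  [cisopo, druwunox, jag, kivostu, zene]
$ exchanger.express v='-3863' u_from='s' u_to='h'
  -3863/3600
$ arith.lessen x='71'
  -1076397/15067
$ exchanger.express v='-77' u_from='F' u_to='K'
  38267/180
$ stash.bind k='jag' v='556'
  -899
$ exchanger.express v='-139' u_from='F' u_to='K'
  3563/20


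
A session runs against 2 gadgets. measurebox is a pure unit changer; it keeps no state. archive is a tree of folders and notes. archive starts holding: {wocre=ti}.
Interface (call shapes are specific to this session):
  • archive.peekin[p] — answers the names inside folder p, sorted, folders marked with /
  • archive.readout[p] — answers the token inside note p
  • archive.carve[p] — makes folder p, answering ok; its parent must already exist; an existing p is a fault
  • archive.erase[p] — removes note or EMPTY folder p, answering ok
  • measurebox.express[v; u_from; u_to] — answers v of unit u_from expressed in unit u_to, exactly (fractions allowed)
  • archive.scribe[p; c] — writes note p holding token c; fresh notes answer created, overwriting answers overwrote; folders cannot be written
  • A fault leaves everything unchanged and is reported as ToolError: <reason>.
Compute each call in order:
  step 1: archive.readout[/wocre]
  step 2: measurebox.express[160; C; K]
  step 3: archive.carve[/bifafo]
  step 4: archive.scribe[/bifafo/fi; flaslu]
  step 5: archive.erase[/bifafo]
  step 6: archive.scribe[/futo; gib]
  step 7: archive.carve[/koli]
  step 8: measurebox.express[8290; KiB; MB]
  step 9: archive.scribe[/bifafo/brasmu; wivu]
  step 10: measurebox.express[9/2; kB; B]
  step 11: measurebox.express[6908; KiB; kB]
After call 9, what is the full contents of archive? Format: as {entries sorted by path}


// 1. readout(p→/wocre) == ti
// 2. express(v→160, u_from→C, u_to→K) == 8663/20
// 3. carve(p→/bifafo) == ok
// 4. scribe(p→/bifafo/fi, c→flaslu) == created
// 5. erase(p→/bifafo) == ToolError: not empty
// 6. scribe(p→/futo, c→gib) == created
// 7. carve(p→/koli) == ok
// 8. express(v→8290, u_from→KiB, u_to→MB) == 26528/3125
// 9. scribe(p→/bifafo/brasmu, c→wivu) == created
// 10. express(v→9/2, u_from→kB, u_to→B) == 4500
// 11. express(v→6908, u_from→KiB, u_to→kB) == 884224/125

Answer: {bifafo/, bifafo/brasmu=wivu, bifafo/fi=flaslu, futo=gib, koli/, wocre=ti}


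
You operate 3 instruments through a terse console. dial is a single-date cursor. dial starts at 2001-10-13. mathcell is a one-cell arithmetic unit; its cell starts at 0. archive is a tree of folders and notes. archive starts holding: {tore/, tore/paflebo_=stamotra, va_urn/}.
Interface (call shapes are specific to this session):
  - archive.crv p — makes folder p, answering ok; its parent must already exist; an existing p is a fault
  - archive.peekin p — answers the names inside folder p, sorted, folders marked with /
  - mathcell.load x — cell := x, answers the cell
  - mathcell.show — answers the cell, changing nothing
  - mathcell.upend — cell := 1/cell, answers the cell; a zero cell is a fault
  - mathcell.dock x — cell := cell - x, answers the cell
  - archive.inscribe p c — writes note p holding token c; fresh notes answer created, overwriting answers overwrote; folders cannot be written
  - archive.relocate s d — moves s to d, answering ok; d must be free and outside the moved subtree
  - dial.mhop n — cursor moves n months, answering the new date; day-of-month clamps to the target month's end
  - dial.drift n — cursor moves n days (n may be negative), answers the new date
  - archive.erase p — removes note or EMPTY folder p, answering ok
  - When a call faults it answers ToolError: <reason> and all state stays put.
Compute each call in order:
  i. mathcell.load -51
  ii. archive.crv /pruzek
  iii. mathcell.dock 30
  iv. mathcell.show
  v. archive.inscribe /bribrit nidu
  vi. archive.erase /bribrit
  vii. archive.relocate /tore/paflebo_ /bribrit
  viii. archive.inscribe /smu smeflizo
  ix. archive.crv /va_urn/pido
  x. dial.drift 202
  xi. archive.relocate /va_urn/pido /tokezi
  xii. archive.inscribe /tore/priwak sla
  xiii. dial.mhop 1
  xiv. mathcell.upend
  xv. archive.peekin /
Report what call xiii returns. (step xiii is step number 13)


-- 1. mathcell.load(x→-51) -> -51
-- 2. archive.crv(p→/pruzek) -> ok
-- 3. mathcell.dock(x→30) -> -81
-- 4. mathcell.show() -> -81
-- 5. archive.inscribe(p→/bribrit, c→nidu) -> created
-- 6. archive.erase(p→/bribrit) -> ok
-- 7. archive.relocate(s→/tore/paflebo_, d→/bribrit) -> ok
-- 8. archive.inscribe(p→/smu, c→smeflizo) -> created
-- 9. archive.crv(p→/va_urn/pido) -> ok
-- 10. dial.drift(n→202) -> 2002-05-03
-- 11. archive.relocate(s→/va_urn/pido, d→/tokezi) -> ok
-- 12. archive.inscribe(p→/tore/priwak, c→sla) -> created
-- 13. dial.mhop(n→1) -> 2002-06-03
-- 14. mathcell.upend() -> -1/81
-- 15. archive.peekin(p→/) -> [bribrit, pruzek/, smu, tokezi/, tore/, va_urn/]

Answer: 2002-06-03
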